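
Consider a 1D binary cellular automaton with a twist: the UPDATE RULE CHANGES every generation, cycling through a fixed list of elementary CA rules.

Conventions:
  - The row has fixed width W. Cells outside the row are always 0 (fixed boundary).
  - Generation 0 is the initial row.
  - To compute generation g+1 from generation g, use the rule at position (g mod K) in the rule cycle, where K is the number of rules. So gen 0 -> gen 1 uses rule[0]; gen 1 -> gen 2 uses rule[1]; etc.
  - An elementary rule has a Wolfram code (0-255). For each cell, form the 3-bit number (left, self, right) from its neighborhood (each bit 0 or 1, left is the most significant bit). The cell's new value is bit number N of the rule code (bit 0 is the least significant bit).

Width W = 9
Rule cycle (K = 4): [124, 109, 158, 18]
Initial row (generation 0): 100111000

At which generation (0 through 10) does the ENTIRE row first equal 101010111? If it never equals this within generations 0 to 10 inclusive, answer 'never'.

Gen 0: 100111000
Gen 1 (rule 124): 110101100
Gen 2 (rule 109): 111111101
Gen 3 (rule 158): 111111001
Gen 4 (rule 18): 000000110
Gen 5 (rule 124): 000000111
Gen 6 (rule 109): 111110101
Gen 7 (rule 158): 111100101
Gen 8 (rule 18): 000011000
Gen 9 (rule 124): 000011100
Gen 10 (rule 109): 111010101

Answer: never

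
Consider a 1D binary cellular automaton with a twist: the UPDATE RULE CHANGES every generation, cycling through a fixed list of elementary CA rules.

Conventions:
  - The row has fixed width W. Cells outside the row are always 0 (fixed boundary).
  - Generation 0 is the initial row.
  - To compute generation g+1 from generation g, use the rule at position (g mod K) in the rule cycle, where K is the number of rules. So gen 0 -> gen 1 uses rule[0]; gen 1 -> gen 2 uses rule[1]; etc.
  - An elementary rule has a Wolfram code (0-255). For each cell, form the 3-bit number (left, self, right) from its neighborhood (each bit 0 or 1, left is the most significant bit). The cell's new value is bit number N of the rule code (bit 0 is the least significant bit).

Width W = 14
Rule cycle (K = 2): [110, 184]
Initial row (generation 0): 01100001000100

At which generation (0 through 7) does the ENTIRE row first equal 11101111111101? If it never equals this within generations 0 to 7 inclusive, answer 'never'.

Answer: 4

Derivation:
Gen 0: 01100001000100
Gen 1 (rule 110): 11100011001100
Gen 2 (rule 184): 11010010101010
Gen 3 (rule 110): 11110111111110
Gen 4 (rule 184): 11101111111101
Gen 5 (rule 110): 10111000000111
Gen 6 (rule 184): 01110100000110
Gen 7 (rule 110): 11011100001110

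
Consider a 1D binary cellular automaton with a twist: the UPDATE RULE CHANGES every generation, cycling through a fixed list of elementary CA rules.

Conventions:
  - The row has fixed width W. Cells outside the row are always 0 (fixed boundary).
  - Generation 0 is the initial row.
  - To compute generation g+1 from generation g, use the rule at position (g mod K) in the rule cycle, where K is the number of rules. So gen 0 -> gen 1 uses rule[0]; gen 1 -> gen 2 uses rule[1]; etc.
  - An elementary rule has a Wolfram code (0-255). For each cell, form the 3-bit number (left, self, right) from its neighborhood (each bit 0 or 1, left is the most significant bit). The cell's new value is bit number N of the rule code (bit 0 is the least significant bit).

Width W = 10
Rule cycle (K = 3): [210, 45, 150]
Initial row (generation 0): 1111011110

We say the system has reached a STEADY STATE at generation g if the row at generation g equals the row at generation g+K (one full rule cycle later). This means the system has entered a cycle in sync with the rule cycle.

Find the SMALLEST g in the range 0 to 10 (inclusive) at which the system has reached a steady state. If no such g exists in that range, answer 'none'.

Gen 0: 1111011110
Gen 1 (rule 210): 0111001111
Gen 2 (rule 45): 0100001000
Gen 3 (rule 150): 1110011100
Gen 4 (rule 210): 0111101110
Gen 5 (rule 45): 0100011000
Gen 6 (rule 150): 1110100100
Gen 7 (rule 210): 0110011010
Gen 8 (rule 45): 0100010110
Gen 9 (rule 150): 1110110001
Gen 10 (rule 210): 0110011010
Gen 11 (rule 45): 0100010110
Gen 12 (rule 150): 1110110001
Gen 13 (rule 210): 0110011010

Answer: 7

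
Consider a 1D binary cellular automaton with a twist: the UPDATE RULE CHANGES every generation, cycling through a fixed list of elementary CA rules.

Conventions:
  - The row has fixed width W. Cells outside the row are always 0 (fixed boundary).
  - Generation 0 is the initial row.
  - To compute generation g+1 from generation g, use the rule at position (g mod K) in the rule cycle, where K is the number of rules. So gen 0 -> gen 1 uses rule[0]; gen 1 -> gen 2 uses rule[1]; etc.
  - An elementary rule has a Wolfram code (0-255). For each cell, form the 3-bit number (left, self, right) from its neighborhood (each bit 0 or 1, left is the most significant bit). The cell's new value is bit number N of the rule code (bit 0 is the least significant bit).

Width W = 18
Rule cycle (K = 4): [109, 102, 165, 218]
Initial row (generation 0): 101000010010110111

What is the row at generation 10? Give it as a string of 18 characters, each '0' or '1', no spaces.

Answer: 110100001111000010

Derivation:
Gen 0: 101000010010110111
Gen 1 (rule 109): 111011010011111101
Gen 2 (rule 102): 001101110100000111
Gen 3 (rule 165): 100010101101110010
Gen 4 (rule 218): 010100001101111101
Gen 5 (rule 109): 011101101111000111
Gen 6 (rule 102): 100110110001001001
Gen 7 (rule 165): 100001000101001001
Gen 8 (rule 218): 010010101000110110
Gen 9 (rule 109): 010011111010111110
Gen 10 (rule 102): 110100001111000010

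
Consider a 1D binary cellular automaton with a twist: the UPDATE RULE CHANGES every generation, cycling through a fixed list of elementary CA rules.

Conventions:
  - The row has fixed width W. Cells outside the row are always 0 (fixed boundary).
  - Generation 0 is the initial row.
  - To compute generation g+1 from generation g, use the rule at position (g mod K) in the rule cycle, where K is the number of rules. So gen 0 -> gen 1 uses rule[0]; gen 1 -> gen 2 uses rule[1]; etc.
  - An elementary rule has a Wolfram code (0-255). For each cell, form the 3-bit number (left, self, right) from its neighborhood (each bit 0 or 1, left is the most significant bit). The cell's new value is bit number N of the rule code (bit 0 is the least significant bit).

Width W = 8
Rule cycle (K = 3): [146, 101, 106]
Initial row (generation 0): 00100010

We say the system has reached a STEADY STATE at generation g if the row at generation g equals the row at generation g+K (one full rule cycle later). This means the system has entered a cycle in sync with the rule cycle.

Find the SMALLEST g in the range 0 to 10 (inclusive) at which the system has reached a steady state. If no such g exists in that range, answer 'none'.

Gen 0: 00100010
Gen 1 (rule 146): 01010101
Gen 2 (rule 101): 01111111
Gen 3 (rule 106): 11000001
Gen 4 (rule 146): 00100010
Gen 5 (rule 101): 10101010
Gen 6 (rule 106): 01010100
Gen 7 (rule 146): 10000010
Gen 8 (rule 101): 10111010
Gen 9 (rule 106): 01101100
Gen 10 (rule 146): 10000010
Gen 11 (rule 101): 10111010
Gen 12 (rule 106): 01101100
Gen 13 (rule 146): 10000010

Answer: 7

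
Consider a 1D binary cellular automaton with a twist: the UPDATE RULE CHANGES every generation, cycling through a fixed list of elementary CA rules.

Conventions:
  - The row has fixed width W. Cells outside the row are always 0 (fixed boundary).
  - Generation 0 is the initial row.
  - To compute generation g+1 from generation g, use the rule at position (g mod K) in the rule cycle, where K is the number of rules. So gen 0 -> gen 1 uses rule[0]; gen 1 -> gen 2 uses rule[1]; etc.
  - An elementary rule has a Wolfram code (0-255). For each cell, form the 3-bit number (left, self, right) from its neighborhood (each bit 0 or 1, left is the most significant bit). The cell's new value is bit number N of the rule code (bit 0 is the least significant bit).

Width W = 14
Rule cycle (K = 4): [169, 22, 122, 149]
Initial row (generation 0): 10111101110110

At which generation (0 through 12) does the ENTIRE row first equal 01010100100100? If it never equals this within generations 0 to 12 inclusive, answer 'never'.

Answer: never

Derivation:
Gen 0: 10111101110110
Gen 1 (rule 169): 01111011101100
Gen 2 (rule 22): 10000000000010
Gen 3 (rule 122): 01000000000101
Gen 4 (rule 149): 01111111110101
Gen 5 (rule 169): 01111111101010
Gen 6 (rule 22): 10000000001011
Gen 7 (rule 122): 01000000010111
Gen 8 (rule 149): 01111111010010
Gen 9 (rule 169): 01111110100000
Gen 10 (rule 22): 10000000110000
Gen 11 (rule 122): 01000001111000
Gen 12 (rule 149): 01111100110111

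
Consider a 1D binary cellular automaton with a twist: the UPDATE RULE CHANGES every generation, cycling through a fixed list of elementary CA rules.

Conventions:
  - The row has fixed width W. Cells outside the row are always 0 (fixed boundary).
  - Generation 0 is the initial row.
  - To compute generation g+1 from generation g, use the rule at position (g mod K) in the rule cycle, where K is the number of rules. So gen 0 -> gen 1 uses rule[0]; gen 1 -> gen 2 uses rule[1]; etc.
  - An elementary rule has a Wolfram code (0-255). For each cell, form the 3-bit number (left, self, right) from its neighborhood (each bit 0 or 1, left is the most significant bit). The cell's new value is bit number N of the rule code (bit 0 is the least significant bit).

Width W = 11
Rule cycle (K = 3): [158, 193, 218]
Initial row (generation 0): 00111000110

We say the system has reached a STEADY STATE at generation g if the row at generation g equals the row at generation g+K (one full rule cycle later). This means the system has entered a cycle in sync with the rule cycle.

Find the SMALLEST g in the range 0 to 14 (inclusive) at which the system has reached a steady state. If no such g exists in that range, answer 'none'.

Answer: 6

Derivation:
Gen 0: 00111000110
Gen 1 (rule 158): 01110101101
Gen 2 (rule 193): 00110000100
Gen 3 (rule 218): 01111001010
Gen 4 (rule 158): 11110111011
Gen 5 (rule 193): 01110011001
Gen 6 (rule 218): 11111111110
Gen 7 (rule 158): 11111111101
Gen 8 (rule 193): 01111111100
Gen 9 (rule 218): 11111111110
Gen 10 (rule 158): 11111111101
Gen 11 (rule 193): 01111111100
Gen 12 (rule 218): 11111111110
Gen 13 (rule 158): 11111111101
Gen 14 (rule 193): 01111111100
Gen 15 (rule 218): 11111111110
Gen 16 (rule 158): 11111111101
Gen 17 (rule 193): 01111111100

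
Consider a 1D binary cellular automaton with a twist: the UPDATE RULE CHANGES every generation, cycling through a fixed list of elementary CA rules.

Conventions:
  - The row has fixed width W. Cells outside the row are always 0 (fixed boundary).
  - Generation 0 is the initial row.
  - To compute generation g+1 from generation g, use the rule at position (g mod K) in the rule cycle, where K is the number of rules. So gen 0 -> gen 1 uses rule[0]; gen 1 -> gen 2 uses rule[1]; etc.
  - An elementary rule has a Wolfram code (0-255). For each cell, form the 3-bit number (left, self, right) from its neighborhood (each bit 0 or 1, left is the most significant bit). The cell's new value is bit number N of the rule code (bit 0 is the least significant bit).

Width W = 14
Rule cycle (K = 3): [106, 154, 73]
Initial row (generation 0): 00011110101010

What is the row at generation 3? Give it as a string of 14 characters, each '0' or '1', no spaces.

Gen 0: 00011110101010
Gen 1 (rule 106): 00110011010100
Gen 2 (rule 154): 01101110000010
Gen 3 (rule 73): 01101010111000

Answer: 01101010111000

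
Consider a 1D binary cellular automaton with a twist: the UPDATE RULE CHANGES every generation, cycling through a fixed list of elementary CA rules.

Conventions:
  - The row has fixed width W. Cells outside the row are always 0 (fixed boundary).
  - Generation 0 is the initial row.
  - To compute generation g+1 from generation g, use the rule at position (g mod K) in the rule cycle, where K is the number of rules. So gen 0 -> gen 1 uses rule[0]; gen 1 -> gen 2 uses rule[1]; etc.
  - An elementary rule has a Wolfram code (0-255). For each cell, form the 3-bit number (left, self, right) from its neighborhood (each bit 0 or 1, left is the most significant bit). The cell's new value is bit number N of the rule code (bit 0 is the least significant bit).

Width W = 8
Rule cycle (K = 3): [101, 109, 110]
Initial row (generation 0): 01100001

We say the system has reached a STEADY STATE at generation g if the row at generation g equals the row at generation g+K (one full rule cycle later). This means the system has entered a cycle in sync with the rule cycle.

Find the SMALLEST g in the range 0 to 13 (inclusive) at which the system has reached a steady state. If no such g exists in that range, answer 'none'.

Gen 0: 01100001
Gen 1 (rule 101): 00101101
Gen 2 (rule 109): 10111111
Gen 3 (rule 110): 11100001
Gen 4 (rule 101): 00101101
Gen 5 (rule 109): 10111111
Gen 6 (rule 110): 11100001
Gen 7 (rule 101): 00101101
Gen 8 (rule 109): 10111111
Gen 9 (rule 110): 11100001
Gen 10 (rule 101): 00101101
Gen 11 (rule 109): 10111111
Gen 12 (rule 110): 11100001
Gen 13 (rule 101): 00101101
Gen 14 (rule 109): 10111111
Gen 15 (rule 110): 11100001
Gen 16 (rule 101): 00101101

Answer: 1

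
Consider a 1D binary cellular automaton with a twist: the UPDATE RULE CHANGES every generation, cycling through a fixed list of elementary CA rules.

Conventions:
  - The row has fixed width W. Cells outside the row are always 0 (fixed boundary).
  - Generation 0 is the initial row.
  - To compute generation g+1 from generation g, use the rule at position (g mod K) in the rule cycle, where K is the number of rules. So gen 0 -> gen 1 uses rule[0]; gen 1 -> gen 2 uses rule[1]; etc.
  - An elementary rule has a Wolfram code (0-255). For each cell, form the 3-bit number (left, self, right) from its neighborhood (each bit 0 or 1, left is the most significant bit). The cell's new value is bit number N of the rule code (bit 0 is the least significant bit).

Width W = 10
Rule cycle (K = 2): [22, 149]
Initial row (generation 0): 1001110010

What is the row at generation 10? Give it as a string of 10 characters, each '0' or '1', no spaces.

Answer: 1101001011

Derivation:
Gen 0: 1001110010
Gen 1 (rule 22): 1110001111
Gen 2 (rule 149): 0101100110
Gen 3 (rule 22): 1100011001
Gen 4 (rule 149): 0011000101
Gen 5 (rule 22): 0100101101
Gen 6 (rule 149): 0110100001
Gen 7 (rule 22): 1000110011
Gen 8 (rule 149): 1110001000
Gen 9 (rule 22): 0001011100
Gen 10 (rule 149): 1101001011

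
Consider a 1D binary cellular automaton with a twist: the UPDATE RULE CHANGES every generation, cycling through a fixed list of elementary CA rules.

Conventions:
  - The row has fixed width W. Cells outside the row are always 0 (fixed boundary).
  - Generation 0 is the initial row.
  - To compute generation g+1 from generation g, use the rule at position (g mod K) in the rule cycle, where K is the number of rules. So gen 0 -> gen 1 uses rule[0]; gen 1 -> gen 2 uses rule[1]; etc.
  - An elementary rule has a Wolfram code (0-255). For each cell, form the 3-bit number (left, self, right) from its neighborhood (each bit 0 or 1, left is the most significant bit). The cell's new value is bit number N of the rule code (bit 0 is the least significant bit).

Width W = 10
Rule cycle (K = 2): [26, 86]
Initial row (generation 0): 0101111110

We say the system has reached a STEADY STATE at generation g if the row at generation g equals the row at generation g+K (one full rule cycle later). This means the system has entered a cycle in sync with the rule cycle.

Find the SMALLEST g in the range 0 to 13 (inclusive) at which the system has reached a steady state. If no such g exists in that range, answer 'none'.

Gen 0: 0101111110
Gen 1 (rule 26): 1001000001
Gen 2 (rule 86): 1111100011
Gen 3 (rule 26): 1000010110
Gen 4 (rule 86): 1100110011
Gen 5 (rule 26): 1011101110
Gen 6 (rule 86): 1000100011
Gen 7 (rule 26): 0101010110
Gen 8 (rule 86): 1101010011
Gen 9 (rule 26): 1000001110
Gen 10 (rule 86): 1100010011
Gen 11 (rule 26): 1010101110
Gen 12 (rule 86): 1010100011
Gen 13 (rule 26): 0000010110
Gen 14 (rule 86): 0000110011
Gen 15 (rule 26): 0001101110

Answer: none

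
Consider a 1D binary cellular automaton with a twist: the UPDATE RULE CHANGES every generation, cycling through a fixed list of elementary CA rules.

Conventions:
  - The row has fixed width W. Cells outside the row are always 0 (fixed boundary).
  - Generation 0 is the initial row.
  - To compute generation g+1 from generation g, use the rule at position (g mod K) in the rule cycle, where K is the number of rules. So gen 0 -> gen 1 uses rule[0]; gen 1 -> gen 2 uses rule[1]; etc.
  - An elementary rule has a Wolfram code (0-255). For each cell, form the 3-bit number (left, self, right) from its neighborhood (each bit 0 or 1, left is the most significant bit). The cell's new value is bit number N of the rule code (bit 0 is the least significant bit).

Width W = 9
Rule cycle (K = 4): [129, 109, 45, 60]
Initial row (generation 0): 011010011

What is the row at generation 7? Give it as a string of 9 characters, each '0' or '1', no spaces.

Answer: 101101101

Derivation:
Gen 0: 011010011
Gen 1 (rule 129): 000000000
Gen 2 (rule 109): 111111111
Gen 3 (rule 45): 100000000
Gen 4 (rule 60): 110000000
Gen 5 (rule 129): 000111111
Gen 6 (rule 109): 110100001
Gen 7 (rule 45): 101101101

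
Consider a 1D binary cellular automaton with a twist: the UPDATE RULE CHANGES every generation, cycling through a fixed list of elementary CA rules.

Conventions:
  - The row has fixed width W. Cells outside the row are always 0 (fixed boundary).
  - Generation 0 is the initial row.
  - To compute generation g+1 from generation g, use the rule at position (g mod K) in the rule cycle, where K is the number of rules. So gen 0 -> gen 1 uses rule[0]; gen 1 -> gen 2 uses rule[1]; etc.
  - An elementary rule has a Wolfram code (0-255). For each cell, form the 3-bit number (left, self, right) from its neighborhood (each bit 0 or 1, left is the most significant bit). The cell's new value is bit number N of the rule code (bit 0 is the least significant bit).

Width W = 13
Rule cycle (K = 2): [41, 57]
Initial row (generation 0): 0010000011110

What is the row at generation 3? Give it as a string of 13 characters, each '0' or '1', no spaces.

Answer: 0101000011000

Derivation:
Gen 0: 0010000011110
Gen 1 (rule 41): 1000111010000
Gen 2 (rule 57): 0110100101111
Gen 3 (rule 41): 0101000011000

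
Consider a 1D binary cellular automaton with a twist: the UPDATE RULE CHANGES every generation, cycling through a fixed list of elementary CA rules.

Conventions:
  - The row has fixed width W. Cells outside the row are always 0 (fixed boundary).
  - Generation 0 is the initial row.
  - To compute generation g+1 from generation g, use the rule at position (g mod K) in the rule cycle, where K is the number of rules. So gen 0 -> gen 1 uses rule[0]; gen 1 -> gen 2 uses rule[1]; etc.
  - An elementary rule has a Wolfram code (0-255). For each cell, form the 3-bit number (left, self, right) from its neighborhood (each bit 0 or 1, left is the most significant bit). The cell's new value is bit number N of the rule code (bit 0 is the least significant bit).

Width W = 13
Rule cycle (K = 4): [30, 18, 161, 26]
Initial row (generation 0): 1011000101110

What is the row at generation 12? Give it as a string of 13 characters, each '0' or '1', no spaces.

Answer: 1001001100010

Derivation:
Gen 0: 1011000101110
Gen 1 (rule 30): 1010101101001
Gen 2 (rule 18): 0000000000110
Gen 3 (rule 161): 1111111110000
Gen 4 (rule 26): 1000000001000
Gen 5 (rule 30): 1100000011100
Gen 6 (rule 18): 0010000100010
Gen 7 (rule 161): 1000110001000
Gen 8 (rule 26): 0101101010100
Gen 9 (rule 30): 1101001010110
Gen 10 (rule 18): 0000110000001
Gen 11 (rule 161): 1110000111100
Gen 12 (rule 26): 1001001100010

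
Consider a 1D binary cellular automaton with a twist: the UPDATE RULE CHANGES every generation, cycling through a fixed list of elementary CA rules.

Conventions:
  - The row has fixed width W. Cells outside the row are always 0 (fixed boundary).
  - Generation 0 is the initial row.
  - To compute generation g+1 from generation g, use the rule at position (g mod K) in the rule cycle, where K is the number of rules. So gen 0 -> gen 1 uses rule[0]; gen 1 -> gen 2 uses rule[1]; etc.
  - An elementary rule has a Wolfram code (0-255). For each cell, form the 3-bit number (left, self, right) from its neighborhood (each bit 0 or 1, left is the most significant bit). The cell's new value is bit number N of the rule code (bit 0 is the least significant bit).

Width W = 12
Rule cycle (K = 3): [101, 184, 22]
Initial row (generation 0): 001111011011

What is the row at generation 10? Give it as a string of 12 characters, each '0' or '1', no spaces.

Gen 0: 001111011011
Gen 1 (rule 101): 100001101101
Gen 2 (rule 184): 010001011010
Gen 3 (rule 22): 111011000011
Gen 4 (rule 101): 001101011001
Gen 5 (rule 184): 001010110100
Gen 6 (rule 22): 011010000110
Gen 7 (rule 101): 001110110010
Gen 8 (rule 184): 001101101001
Gen 9 (rule 22): 010000001111
Gen 10 (rule 101): 010111100001

Answer: 010111100001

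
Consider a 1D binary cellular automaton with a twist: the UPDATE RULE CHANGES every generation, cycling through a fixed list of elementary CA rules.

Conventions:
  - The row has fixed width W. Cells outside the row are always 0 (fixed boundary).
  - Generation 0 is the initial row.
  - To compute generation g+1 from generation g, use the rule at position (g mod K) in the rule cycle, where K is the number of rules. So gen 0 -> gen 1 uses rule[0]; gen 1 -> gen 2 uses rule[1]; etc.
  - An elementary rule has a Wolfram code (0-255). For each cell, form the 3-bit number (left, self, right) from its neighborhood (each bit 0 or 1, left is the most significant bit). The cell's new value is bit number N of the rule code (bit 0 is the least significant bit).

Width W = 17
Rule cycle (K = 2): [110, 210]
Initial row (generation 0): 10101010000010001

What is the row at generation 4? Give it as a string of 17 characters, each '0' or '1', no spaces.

Gen 0: 10101010000010001
Gen 1 (rule 110): 11111110000110011
Gen 2 (rule 210): 01111111001011101
Gen 3 (rule 110): 11000001011110111
Gen 4 (rule 210): 01100010001110011

Answer: 01100010001110011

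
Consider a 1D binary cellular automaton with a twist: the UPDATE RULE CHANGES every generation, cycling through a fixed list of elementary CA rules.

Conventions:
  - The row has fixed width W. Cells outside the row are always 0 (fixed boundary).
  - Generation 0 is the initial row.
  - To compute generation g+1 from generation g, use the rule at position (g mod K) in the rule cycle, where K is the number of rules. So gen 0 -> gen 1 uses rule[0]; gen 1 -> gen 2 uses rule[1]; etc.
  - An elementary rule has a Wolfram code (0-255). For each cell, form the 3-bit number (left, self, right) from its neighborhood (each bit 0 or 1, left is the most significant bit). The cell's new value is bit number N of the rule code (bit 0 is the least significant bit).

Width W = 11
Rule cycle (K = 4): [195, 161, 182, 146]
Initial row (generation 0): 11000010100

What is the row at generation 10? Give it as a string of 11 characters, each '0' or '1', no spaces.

Answer: 00100011100

Derivation:
Gen 0: 11000010100
Gen 1 (rule 195): 01011100001
Gen 2 (rule 161): 00101001100
Gen 3 (rule 182): 01111110010
Gen 4 (rule 146): 10111101101
Gen 5 (rule 195): 00011100100
Gen 6 (rule 161): 11001000001
Gen 7 (rule 182): 00111100011
Gen 8 (rule 146): 01011010100
Gen 9 (rule 195): 10001000001
Gen 10 (rule 161): 00100011100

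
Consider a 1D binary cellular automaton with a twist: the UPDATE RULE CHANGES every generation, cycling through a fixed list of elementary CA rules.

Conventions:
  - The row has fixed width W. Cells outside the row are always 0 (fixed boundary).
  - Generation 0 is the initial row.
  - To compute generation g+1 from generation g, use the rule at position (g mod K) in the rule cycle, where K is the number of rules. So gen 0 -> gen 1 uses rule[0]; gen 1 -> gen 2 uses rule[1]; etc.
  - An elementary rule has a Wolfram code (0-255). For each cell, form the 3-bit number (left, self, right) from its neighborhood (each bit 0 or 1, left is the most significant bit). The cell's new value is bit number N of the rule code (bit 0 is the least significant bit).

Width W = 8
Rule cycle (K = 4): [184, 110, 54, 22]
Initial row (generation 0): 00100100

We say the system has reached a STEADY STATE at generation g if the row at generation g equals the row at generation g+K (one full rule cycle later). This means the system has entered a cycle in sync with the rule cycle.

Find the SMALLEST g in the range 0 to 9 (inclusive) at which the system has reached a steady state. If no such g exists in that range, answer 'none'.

Answer: none

Derivation:
Gen 0: 00100100
Gen 1 (rule 184): 00010010
Gen 2 (rule 110): 00110110
Gen 3 (rule 54): 01001001
Gen 4 (rule 22): 11111111
Gen 5 (rule 184): 11111110
Gen 6 (rule 110): 10000010
Gen 7 (rule 54): 11000111
Gen 8 (rule 22): 00101000
Gen 9 (rule 184): 00010100
Gen 10 (rule 110): 00111100
Gen 11 (rule 54): 01000010
Gen 12 (rule 22): 11100111
Gen 13 (rule 184): 11010110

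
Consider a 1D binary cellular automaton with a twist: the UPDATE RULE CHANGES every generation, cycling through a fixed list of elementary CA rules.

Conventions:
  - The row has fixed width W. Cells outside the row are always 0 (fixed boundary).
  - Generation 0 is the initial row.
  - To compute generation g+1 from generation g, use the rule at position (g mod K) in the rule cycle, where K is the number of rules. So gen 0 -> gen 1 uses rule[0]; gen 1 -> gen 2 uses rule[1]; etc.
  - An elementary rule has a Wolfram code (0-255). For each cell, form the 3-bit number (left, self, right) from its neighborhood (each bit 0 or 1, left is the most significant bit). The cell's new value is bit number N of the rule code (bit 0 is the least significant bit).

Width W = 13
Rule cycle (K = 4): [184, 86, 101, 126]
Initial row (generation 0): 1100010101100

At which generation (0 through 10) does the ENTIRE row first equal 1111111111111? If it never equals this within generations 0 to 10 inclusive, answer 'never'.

Gen 0: 1100010101100
Gen 1 (rule 184): 1010001011010
Gen 2 (rule 86): 1011011001011
Gen 3 (rule 101): 1101101001101
Gen 4 (rule 126): 1111111111111
Gen 5 (rule 184): 1111111111110
Gen 6 (rule 86): 0000000000011
Gen 7 (rule 101): 1111111111001
Gen 8 (rule 126): 1000000001111
Gen 9 (rule 184): 0100000001110
Gen 10 (rule 86): 1110000010011

Answer: 4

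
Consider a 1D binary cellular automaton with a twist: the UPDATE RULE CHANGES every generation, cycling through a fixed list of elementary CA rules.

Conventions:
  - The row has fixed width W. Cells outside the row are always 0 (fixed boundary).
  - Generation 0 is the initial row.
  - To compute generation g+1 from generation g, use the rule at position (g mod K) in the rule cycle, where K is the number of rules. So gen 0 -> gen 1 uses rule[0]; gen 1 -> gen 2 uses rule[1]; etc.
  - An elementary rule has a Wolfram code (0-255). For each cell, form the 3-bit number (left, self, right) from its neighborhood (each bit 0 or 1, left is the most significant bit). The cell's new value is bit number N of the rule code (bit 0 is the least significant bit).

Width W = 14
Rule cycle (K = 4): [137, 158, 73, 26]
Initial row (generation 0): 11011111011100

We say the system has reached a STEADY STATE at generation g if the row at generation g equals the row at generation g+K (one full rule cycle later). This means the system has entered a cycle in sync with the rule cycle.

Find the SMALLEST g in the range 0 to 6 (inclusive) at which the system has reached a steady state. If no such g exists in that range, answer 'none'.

Answer: none

Derivation:
Gen 0: 11011111011100
Gen 1 (rule 137): 10011110011001
Gen 2 (rule 158): 11111101110111
Gen 3 (rule 73): 10000101010101
Gen 4 (rule 26): 01001000000000
Gen 5 (rule 137): 00000011111111
Gen 6 (rule 158): 00000111111110
Gen 7 (rule 73): 11110100000010
Gen 8 (rule 26): 10000010000101
Gen 9 (rule 137): 00111000110000
Gen 10 (rule 158): 01110101101000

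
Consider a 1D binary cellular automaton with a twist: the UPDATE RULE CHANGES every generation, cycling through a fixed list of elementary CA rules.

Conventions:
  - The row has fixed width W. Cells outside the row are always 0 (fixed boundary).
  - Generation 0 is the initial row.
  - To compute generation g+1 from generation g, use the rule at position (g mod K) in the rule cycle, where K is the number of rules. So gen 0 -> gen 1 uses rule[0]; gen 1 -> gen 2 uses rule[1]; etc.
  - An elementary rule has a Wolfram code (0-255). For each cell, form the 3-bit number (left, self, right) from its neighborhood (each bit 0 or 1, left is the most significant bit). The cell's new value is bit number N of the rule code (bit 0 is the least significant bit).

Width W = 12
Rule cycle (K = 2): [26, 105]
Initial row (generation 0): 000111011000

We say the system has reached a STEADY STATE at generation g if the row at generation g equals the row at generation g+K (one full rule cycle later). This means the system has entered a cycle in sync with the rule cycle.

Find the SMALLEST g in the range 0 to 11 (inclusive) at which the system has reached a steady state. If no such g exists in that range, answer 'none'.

Gen 0: 000111011000
Gen 1 (rule 26): 001100010100
Gen 2 (rule 105): 101101001001
Gen 3 (rule 26): 001000110110
Gen 4 (rule 105): 100010111110
Gen 5 (rule 26): 010100100001
Gen 6 (rule 105): 001000001100
Gen 7 (rule 26): 010100011010
Gen 8 (rule 105): 001001011100
Gen 9 (rule 26): 010110010010
Gen 10 (rule 105): 001110000000
Gen 11 (rule 26): 011001000000
Gen 12 (rule 105): 011000011111
Gen 13 (rule 26): 110100110000

Answer: none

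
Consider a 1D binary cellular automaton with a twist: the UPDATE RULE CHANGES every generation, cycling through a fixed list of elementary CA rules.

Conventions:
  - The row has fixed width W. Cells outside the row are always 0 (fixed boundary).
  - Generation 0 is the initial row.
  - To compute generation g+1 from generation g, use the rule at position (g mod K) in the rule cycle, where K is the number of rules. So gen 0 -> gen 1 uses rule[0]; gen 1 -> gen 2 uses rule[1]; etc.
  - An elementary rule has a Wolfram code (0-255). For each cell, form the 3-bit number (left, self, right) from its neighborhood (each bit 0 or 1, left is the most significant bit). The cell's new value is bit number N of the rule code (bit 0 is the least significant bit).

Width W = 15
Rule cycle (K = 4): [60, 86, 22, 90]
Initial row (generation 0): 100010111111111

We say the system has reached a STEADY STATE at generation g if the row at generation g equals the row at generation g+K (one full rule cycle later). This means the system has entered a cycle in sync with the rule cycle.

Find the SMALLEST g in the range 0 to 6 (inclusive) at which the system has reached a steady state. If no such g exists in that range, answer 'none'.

Gen 0: 100010111111111
Gen 1 (rule 60): 110011100000000
Gen 2 (rule 86): 011100110000000
Gen 3 (rule 22): 100011001000000
Gen 4 (rule 90): 010111110100000
Gen 5 (rule 60): 011100001110000
Gen 6 (rule 86): 100110010011000
Gen 7 (rule 22): 111001111100100
Gen 8 (rule 90): 101111000111010
Gen 9 (rule 60): 111000100100111
Gen 10 (rule 86): 001101111111001

Answer: none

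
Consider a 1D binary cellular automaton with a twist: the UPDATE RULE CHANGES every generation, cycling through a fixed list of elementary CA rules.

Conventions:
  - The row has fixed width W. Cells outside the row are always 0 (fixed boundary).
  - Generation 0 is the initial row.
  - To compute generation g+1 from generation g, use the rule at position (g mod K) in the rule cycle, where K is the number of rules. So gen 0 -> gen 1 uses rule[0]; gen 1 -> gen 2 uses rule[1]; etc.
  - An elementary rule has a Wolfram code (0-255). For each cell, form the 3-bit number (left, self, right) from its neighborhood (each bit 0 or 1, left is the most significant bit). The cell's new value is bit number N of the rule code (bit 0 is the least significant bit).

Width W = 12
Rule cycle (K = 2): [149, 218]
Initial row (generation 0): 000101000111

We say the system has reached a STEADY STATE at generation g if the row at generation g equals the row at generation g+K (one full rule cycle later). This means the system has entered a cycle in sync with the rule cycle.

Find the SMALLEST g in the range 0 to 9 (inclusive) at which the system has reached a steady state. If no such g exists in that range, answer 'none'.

Answer: none

Derivation:
Gen 0: 000101000111
Gen 1 (rule 149): 110101110010
Gen 2 (rule 218): 110001111101
Gen 3 (rule 149): 001100111001
Gen 4 (rule 218): 011111111110
Gen 5 (rule 149): 001111111101
Gen 6 (rule 218): 011111111100
Gen 7 (rule 149): 001111111011
Gen 8 (rule 218): 011111111011
Gen 9 (rule 149): 001111110000
Gen 10 (rule 218): 011111111000
Gen 11 (rule 149): 001111110111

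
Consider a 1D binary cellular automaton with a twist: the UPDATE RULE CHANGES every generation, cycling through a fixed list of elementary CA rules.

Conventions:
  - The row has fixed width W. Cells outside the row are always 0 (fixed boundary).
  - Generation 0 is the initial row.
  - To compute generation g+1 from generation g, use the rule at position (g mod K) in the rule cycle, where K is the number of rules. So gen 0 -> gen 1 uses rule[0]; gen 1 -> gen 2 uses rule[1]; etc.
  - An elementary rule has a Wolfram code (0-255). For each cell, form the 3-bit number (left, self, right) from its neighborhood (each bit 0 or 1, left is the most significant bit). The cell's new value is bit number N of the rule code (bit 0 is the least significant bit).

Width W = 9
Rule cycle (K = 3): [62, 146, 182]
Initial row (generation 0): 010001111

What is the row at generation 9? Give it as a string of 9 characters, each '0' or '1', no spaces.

Gen 0: 010001111
Gen 1 (rule 62): 111011000
Gen 2 (rule 146): 010000100
Gen 3 (rule 182): 111001110
Gen 4 (rule 62): 100111001
Gen 5 (rule 146): 011010110
Gen 6 (rule 182): 100111001
Gen 7 (rule 62): 111100111
Gen 8 (rule 146): 011011010
Gen 9 (rule 182): 100100111

Answer: 100100111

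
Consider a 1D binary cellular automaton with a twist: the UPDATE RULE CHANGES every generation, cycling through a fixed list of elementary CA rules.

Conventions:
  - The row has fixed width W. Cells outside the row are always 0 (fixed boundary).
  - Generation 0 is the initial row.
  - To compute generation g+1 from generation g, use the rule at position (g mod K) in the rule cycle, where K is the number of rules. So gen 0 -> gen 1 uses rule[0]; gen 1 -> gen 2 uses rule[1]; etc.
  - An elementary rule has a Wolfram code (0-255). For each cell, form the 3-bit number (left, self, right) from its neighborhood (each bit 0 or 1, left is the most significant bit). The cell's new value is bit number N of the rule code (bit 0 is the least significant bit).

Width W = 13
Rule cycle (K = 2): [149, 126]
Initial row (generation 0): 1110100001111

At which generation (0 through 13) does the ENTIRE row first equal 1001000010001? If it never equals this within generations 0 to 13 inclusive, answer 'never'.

Answer: never

Derivation:
Gen 0: 1110100001111
Gen 1 (rule 149): 0100111100110
Gen 2 (rule 126): 1111100111111
Gen 3 (rule 149): 0111010011110
Gen 4 (rule 126): 1101111110011
Gen 5 (rule 149): 0000111101000
Gen 6 (rule 126): 0001100111100
Gen 7 (rule 149): 1100010011011
Gen 8 (rule 126): 1110111111111
Gen 9 (rule 149): 0100011111110
Gen 10 (rule 126): 1110110000011
Gen 11 (rule 149): 0100001111000
Gen 12 (rule 126): 1110011001100
Gen 13 (rule 149): 0101000100011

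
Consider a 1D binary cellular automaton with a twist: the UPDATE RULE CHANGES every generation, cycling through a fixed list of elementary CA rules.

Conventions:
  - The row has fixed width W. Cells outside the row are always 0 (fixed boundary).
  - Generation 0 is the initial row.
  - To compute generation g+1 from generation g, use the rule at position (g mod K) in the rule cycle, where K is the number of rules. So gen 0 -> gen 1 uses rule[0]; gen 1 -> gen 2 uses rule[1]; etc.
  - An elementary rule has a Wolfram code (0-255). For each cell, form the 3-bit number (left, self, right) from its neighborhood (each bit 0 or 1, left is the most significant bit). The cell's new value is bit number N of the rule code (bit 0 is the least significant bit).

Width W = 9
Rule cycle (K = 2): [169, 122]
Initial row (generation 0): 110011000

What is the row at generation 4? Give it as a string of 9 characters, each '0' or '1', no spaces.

Answer: 010110011

Derivation:
Gen 0: 110011000
Gen 1 (rule 169): 100010011
Gen 2 (rule 122): 010101111
Gen 3 (rule 169): 001011110
Gen 4 (rule 122): 010110011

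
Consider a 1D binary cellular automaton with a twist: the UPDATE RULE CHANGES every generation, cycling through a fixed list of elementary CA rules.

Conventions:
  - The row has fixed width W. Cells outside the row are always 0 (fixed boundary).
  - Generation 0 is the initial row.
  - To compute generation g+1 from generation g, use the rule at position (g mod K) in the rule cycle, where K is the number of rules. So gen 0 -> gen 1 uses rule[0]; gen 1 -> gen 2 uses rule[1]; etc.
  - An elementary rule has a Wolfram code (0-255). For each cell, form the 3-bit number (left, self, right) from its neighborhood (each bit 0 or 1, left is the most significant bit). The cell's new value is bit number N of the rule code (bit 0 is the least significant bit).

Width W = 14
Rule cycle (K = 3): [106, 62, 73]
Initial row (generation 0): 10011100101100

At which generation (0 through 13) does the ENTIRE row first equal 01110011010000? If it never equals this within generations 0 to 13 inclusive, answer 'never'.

Answer: never

Derivation:
Gen 0: 10011100101100
Gen 1 (rule 106): 00110101011100
Gen 2 (rule 62): 01101111110010
Gen 3 (rule 73): 01101000010000
Gen 4 (rule 106): 11110000100000
Gen 5 (rule 62): 10001001110000
Gen 6 (rule 73): 00100001010111
Gen 7 (rule 106): 01000010101101
Gen 8 (rule 62): 11100111111011
Gen 9 (rule 73): 10100100001011
Gen 10 (rule 106): 01001000010111
Gen 11 (rule 62): 11111100111100
Gen 12 (rule 73): 10000100100101
Gen 13 (rule 106): 00001001001010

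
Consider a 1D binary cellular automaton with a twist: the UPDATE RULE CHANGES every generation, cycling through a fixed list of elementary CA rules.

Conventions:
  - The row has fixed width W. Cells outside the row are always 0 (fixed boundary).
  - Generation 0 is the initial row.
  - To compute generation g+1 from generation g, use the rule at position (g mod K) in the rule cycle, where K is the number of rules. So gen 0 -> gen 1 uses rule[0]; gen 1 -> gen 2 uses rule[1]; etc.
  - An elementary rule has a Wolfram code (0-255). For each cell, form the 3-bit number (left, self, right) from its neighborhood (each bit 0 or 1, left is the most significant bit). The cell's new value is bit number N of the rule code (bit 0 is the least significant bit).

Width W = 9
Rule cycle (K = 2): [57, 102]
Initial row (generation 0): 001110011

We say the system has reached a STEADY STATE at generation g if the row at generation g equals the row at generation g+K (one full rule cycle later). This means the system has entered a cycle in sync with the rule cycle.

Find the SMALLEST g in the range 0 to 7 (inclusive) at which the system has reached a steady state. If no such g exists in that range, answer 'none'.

Answer: none

Derivation:
Gen 0: 001110011
Gen 1 (rule 57): 101001010
Gen 2 (rule 102): 111011110
Gen 3 (rule 57): 100110001
Gen 4 (rule 102): 101010011
Gen 5 (rule 57): 010101010
Gen 6 (rule 102): 111111110
Gen 7 (rule 57): 100000001
Gen 8 (rule 102): 100000011
Gen 9 (rule 57): 011111010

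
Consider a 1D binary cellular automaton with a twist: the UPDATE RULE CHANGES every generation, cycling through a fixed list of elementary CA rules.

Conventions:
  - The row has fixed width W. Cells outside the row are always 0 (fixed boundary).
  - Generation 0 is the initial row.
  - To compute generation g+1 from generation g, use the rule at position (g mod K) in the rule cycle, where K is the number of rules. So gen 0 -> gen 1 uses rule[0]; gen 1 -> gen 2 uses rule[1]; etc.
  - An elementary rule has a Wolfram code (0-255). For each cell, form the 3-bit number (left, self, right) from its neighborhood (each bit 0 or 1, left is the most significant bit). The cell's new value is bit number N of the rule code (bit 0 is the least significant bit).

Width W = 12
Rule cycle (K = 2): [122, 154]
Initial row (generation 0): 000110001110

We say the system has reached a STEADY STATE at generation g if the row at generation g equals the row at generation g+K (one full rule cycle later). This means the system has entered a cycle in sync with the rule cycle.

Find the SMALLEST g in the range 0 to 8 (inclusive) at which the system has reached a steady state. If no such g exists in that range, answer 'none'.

Answer: none

Derivation:
Gen 0: 000110001110
Gen 1 (rule 122): 001111011011
Gen 2 (rule 154): 011110010010
Gen 3 (rule 122): 110011101101
Gen 4 (rule 154): 101111001000
Gen 5 (rule 122): 011001110100
Gen 6 (rule 154): 110111100010
Gen 7 (rule 122): 111100110101
Gen 8 (rule 154): 111011100000
Gen 9 (rule 122): 101110110000
Gen 10 (rule 154): 001100101000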